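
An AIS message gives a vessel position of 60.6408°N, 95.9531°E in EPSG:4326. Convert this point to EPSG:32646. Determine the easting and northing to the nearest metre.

Zone 46 central meridian λ₀ = 6×46 − 183 = 93°; Δλ = +2.9531°.
Transverse Mercator on WGS84 with k₀ = 0.9996 gives E = 661484.140 m, N = 6726407.347 m.

E 661484 m, N 6726407 m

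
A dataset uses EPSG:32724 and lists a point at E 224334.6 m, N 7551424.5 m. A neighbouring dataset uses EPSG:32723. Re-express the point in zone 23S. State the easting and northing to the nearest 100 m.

E 843300 m, N 7550100 m

UTM 24S → geographic: φ = -22.12040025°, λ = -41.67220008°.
UTM 23S (λ₀ = -45°) forward: E = 843346.857 m, N = 7550088.806 m.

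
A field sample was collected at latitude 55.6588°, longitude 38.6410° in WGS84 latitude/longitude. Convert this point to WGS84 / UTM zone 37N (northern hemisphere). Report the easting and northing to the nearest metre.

E 477413 m, N 6168164 m

Zone 37 central meridian λ₀ = 6×37 − 183 = 39°; Δλ = -0.3590°.
Transverse Mercator on WGS84 with k₀ = 0.9996 gives E = 477413.151 m, N = 6168164.438 m.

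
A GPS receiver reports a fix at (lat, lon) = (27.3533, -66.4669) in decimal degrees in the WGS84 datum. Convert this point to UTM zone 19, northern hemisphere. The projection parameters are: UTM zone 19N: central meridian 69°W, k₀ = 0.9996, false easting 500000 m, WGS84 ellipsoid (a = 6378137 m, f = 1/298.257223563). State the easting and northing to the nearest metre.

Zone 19 central meridian λ₀ = 6×19 − 183 = -69°; Δλ = +2.5331°.
Transverse Mercator on WGS84 with k₀ = 0.9996 gives E = 750579.307 m, N = 3028113.650 m.

E 750579 m, N 3028114 m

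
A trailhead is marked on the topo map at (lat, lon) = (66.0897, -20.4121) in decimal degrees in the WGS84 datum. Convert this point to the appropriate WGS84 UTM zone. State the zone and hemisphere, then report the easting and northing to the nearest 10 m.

Longitude -20.4121° lies in the 6° band [-24°, -18°), giving zone 27; latitude is north of the equator, so 27N.
Zone 27 central meridian λ₀ = 6×27 − 183 = -21°; Δλ = +0.5879°.
Transverse Mercator on WGS84 with k₀ = 0.9996 gives E = 526588.696 m, N = 7330033.025 m.

Zone 27N: E 526590 m, N 7330030 m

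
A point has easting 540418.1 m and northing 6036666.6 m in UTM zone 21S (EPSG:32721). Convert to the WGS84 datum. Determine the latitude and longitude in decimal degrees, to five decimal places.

lat -35.81330°, lon -56.55260°

Zone 21S: λ₀ = -57°, k₀ = 0.9996, false easting 500000 m, false northing 10000000 m.
Meridian distance M = (N − FN)/k₀ = -3964919.4 m.
Inverse transverse Mercator on WGS84 gives φ = -35.81330039°, λ = -56.55259954°.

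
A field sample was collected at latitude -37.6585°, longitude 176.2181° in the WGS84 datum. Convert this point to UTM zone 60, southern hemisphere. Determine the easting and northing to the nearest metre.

Zone 60 central meridian λ₀ = 6×60 − 183 = 177°; Δλ = -0.7819°.
Transverse Mercator on WGS84 with k₀ = 0.9996 gives E = 431033.602 m, N = 5831786.498 m.

E 431034 m, N 5831786 m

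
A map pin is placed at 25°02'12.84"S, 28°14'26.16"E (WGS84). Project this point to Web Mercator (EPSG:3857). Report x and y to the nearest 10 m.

Web Mercator is spherical with R = a = 6378137 m.
x = R·λ = 6378137 × 0.492891453 = 3143729.212 m.
y = R·ln tan(π/4 + φ/2) = 6378137 × -0.451586041 = -2880277.639 m.

x 3143730 m, y -2880280 m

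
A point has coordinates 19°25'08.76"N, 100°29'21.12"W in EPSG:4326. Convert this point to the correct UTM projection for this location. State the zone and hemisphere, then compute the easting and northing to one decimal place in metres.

Zone 14N: E 343644.6 m, N 2147876.7 m

Longitude -100.4892° lies in the 6° band [-102°, -96°), giving zone 14; latitude is north of the equator, so 14N.
Zone 14 central meridian λ₀ = 6×14 − 183 = -99°; Δλ = -1.4892°.
Transverse Mercator on WGS84 with k₀ = 0.9996 gives E = 343644.631 m, N = 2147876.679 m.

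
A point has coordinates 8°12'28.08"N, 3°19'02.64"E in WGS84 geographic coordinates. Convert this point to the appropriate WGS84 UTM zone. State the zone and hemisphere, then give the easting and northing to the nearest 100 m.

Longitude 3.3174° lies in the 6° band [0°, 6°), giving zone 31; latitude is north of the equator, so 31N.
Zone 31 central meridian λ₀ = 6×31 − 183 = 3°; Δλ = +0.3174°.
Transverse Mercator on WGS84 with k₀ = 0.9996 gives E = 534959.455 m, N = 907284.403 m.

Zone 31N: E 535000 m, N 907300 m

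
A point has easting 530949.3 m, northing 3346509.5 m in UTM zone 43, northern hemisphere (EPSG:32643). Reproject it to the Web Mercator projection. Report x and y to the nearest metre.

x 8384773 m, y 3535700 m

Unproject from UTM 43N (λ₀ = 75°) → φ = 30.24979988°, λ = 75.32170001°.
Web Mercator (R = 6378137 m): x = 8384773.291 m, y = 3535699.871 m.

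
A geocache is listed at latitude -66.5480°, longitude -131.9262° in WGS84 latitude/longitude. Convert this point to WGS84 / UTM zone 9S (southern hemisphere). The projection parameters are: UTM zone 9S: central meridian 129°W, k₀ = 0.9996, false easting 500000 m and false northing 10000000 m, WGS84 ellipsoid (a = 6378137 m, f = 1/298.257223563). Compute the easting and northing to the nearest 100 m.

Zone 9 central meridian λ₀ = 6×9 − 183 = -129°; Δλ = -2.9262°.
Transverse Mercator on WGS84 with k₀ = 0.9996 gives E = 370084.404 m, N = 2615961.803 m.

E 370100 m, N 2616000 m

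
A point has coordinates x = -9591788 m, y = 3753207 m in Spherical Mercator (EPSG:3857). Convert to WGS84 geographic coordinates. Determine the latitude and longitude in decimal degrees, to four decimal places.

lat 31.9230°, lon -86.1645°

R = 6378137 m. λ = x/R = -86.16449762°.
φ = 2·arctan(exp(y/R)) − 90° = 2·arctan(1.80119) − 90° = 31.92299680°.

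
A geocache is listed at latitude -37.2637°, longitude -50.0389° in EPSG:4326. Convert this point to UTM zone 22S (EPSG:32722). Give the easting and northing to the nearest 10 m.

E 585220 m, N 5875440 m

Zone 22 central meridian λ₀ = 6×22 − 183 = -51°; Δλ = +0.9611°.
Transverse Mercator on WGS84 with k₀ = 0.9996 gives E = 585219.756 m, N = 5875441.084 m.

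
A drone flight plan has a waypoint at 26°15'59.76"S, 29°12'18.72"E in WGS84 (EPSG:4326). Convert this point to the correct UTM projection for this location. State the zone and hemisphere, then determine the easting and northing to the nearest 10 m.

Longitude 29.2052° lies in the 6° band [24°, 30°), giving zone 35; latitude is south of the equator, so 35S.
Zone 35 central meridian λ₀ = 6×35 − 183 = 27°; Δλ = +2.2052°.
Transverse Mercator on WGS84 with k₀ = 0.9996 gives E = 720224.062 m, N = 7092915.223 m.

Zone 35S: E 720220 m, N 7092920 m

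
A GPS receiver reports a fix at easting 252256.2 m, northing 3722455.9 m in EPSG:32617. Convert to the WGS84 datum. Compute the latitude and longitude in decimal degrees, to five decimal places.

Zone 17N: λ₀ = -81°, k₀ = 0.9996, false easting 500000 m.
Meridian distance M = (N − FN)/k₀ = 3723945.5 m.
Inverse transverse Mercator on WGS84 gives φ = 33.61309992°, λ = -83.67030032°.

lat 33.61310°, lon -83.67030°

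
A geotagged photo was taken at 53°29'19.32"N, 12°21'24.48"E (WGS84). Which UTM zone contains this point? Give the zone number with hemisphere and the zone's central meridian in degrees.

Zone 33N, central meridian 15°

UTM zone = ⌊(λ + 180)/6⌋ + 1; 12.3568° ∈ [12°, 18°) → zone 33.
Hemisphere: N (φ ≥ 0).
Central meridian λ₀ = 6×33 − 183 = 15°.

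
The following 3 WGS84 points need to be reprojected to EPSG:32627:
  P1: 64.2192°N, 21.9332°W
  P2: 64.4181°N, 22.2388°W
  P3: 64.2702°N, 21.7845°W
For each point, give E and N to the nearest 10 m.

P1: E 454710 m, N 7121770 m; P2: E 440320 m, N 7144190 m; P3: E 462000 m, N 7127360 m

UTM zone 27N: λ₀ = -21°, k₀ = 0.9996.
P1 (64.2192°, -21.9332°) → (454714.320, 7121772.688) m.
P2 (64.4181°, -22.2388°) → (440317.531, 7144187.527) m.
P3 (64.2702°, -21.7845°) → (462000.109, 7127358.217) m.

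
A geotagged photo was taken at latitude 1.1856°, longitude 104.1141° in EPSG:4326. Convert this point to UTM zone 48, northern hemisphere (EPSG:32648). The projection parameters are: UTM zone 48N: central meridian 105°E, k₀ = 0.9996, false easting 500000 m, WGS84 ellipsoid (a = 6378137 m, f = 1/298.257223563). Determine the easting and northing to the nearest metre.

E 401439 m, N 131060 m

Zone 48 central meridian λ₀ = 6×48 − 183 = 105°; Δλ = -0.8859°.
Transverse Mercator on WGS84 with k₀ = 0.9996 gives E = 401438.523 m, N = 131060.378 m.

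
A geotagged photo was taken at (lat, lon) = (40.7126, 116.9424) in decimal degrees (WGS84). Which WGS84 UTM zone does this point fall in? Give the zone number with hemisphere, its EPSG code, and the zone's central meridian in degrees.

Zone 50N (EPSG:32650), central meridian 117°

UTM zone = ⌊(λ + 180)/6⌋ + 1; 116.9424° ∈ [114°, 120°) → zone 50.
Hemisphere: N (φ ≥ 0).
Central meridian λ₀ = 6×50 − 183 = 117°.
EPSG code: 32650.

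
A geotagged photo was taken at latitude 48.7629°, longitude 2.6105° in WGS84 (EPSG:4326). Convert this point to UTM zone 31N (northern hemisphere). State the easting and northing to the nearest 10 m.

Zone 31 central meridian λ₀ = 6×31 − 183 = 3°; Δλ = -0.3895°.
Transverse Mercator on WGS84 with k₀ = 0.9996 gives E = 471376.034 m, N = 5401172.208 m.

E 471380 m, N 5401170 m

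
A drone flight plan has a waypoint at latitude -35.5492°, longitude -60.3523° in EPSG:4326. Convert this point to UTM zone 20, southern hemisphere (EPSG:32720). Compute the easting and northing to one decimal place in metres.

E 740009.5 m, N 6062824.4 m

Zone 20 central meridian λ₀ = 6×20 − 183 = -63°; Δλ = +2.6477°.
Transverse Mercator on WGS84 with k₀ = 0.9996 gives E = 740009.510 m, N = 6062824.438 m.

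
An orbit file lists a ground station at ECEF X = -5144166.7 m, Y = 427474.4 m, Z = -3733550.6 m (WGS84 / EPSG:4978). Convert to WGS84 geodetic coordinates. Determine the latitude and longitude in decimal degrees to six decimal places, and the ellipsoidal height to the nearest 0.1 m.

lat -36.060800°, lon 175.249700°, h -164.6 m

λ = atan2(Y, X) = 175.24970012°; p = √(X²+Y²) = 5161897.5 m.
Bowring's method on WGS84 (a = 6378137 m, b = 6356752.314 m) gives φ = -36.06079989°, h = -164.559 m.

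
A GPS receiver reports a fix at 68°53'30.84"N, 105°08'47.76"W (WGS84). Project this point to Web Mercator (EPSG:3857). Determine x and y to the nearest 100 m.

x -11704900 m, y 10717300 m

Web Mercator is spherical with R = a = 6378137 m.
x = R·λ = 6378137 × -1.835154367 = -11704865.971 m.
y = R·ln tan(π/4 + φ/2) = 6378137 × 1.680316645 = 10717289.767 m.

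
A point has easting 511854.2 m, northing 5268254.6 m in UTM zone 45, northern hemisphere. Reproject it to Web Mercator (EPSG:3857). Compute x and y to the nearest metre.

x 9702340 m, y 6035218 m

Unproject from UTM 45N (λ₀ = 87°) → φ = 47.56759989°, λ = 87.15760065°.
Web Mercator (R = 6378137 m): x = 9702339.723 m, y = 6035217.982 m.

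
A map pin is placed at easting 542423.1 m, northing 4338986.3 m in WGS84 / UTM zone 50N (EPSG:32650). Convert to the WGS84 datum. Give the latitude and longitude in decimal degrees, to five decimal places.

lat 39.19910°, lon 117.49130°

Zone 50N: λ₀ = 117°, k₀ = 0.9996, false easting 500000 m.
Meridian distance M = (N − FN)/k₀ = 4340722.6 m.
Inverse transverse Mercator on WGS84 gives φ = 39.19910038°, λ = 117.49129944°.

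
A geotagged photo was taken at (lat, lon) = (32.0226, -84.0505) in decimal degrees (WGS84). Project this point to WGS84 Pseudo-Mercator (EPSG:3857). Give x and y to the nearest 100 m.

Web Mercator is spherical with R = a = 6378137 m.
x = R·λ = 6378137 × -1.466957963 = -9356458.861 m.
y = R·ln tan(π/4 + φ/2) = 6378137 × 0.590498071 = 3766277.594 m.

x -9356500 m, y 3766300 m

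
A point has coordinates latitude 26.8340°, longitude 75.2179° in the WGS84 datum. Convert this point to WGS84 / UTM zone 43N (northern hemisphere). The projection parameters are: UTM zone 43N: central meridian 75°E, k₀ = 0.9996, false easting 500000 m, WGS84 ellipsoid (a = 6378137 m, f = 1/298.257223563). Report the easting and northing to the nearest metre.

E 521651 m, N 2968068 m

Zone 43 central meridian λ₀ = 6×43 − 183 = 75°; Δλ = +0.2179°.
Transverse Mercator on WGS84 with k₀ = 0.9996 gives E = 521650.675 m, N = 2968068.016 m.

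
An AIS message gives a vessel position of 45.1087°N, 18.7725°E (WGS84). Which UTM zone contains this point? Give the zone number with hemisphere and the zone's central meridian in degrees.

UTM zone = ⌊(λ + 180)/6⌋ + 1; 18.7725° ∈ [18°, 24°) → zone 34.
Hemisphere: N (φ ≥ 0).
Central meridian λ₀ = 6×34 − 183 = 21°.

Zone 34N, central meridian 21°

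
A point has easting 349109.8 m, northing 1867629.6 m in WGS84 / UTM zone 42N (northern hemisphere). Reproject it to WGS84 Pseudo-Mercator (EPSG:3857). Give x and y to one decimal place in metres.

x 7523349.7 m, y 1907710.0 m

Unproject from UTM 42N (λ₀ = 69°) → φ = 16.88729993°, λ = 67.58339988°.
Web Mercator (R = 6378137 m): x = 7523349.661 m, y = 1907710.025 m.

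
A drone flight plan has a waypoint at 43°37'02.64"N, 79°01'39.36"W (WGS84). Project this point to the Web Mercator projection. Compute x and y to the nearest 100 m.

x -8797300 m, y 5406400 m

Web Mercator is spherical with R = a = 6378137 m.
x = R·λ = 6378137 × -1.379291820 = -8797312.191 m.
y = R·ln tan(π/4 + φ/2) = 6378137 × 0.847649337 = 5406423.601 m.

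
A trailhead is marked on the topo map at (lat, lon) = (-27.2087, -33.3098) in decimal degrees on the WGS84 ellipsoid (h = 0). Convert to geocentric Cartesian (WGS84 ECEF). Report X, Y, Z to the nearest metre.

WGS84: a = 6378137 m, e² = 0.006694380; N(φ) = a/√(1−e²sin²φ) = 6382604.921 m.
X = (N+h)·cosφ·cosλ = 4743802.216 m; Y = (N+h)·cosφ·sinλ = -3117257.249 m; Z = (N(1−e²)+h)·sinφ = -2898800.970 m.

X 4743802 m, Y -3117257 m, Z -2898801 m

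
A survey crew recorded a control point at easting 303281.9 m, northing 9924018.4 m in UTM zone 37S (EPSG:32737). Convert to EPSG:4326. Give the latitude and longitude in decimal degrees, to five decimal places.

Zone 37S: λ₀ = 39°, k₀ = 0.9996, false easting 500000 m, false northing 10000000 m.
Meridian distance M = (N − FN)/k₀ = -76012.0 m.
Inverse transverse Mercator on WGS84 gives φ = -0.68709972°, λ = 37.23230013°.

lat -0.68710°, lon 37.23230°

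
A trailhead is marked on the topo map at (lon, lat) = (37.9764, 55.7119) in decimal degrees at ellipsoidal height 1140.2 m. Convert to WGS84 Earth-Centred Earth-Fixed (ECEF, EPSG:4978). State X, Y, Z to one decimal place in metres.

WGS84: a = 6378137 m, e² = 0.006694380; N(φ) = a/√(1−e²sin²φ) = 6392760.533 m.
X = (N+h)·cosφ·cosλ = 2839353.542 m; Y = (N+h)·cosφ·sinλ = 2216463.308 m; Z = (N(1−e²)+h)·sinφ = 5247380.372 m.

X 2839353.5 m, Y 2216463.3 m, Z 5247380.4 m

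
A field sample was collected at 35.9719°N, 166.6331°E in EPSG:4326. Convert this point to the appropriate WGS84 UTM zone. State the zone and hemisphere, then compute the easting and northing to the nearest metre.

Zone 58N: E 647246 m, N 3982065 m

Longitude 166.6331° lies in the 6° band [162°, 168°), giving zone 58; latitude is north of the equator, so 58N.
Zone 58 central meridian λ₀ = 6×58 − 183 = 165°; Δλ = +1.6331°.
Transverse Mercator on WGS84 with k₀ = 0.9996 gives E = 647245.854 m, N = 3982064.573 m.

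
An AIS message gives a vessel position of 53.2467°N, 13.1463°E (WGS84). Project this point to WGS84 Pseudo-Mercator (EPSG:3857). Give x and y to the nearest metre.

Web Mercator is spherical with R = a = 6378137 m.
x = R·λ = 6378137 × 0.229446219 = 1463439.422 m.
y = R·ln tan(π/4 + φ/2) = 6378137 × 1.102008589 = 7028761.755 m.

x 1463439 m, y 7028762 m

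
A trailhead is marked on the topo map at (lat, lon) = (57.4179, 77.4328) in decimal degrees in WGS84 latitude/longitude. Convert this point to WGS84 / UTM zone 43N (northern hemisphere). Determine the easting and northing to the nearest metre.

E 646108 m, N 6366521 m

Zone 43 central meridian λ₀ = 6×43 − 183 = 75°; Δλ = +2.4328°.
Transverse Mercator on WGS84 with k₀ = 0.9996 gives E = 646108.499 m, N = 6366520.514 m.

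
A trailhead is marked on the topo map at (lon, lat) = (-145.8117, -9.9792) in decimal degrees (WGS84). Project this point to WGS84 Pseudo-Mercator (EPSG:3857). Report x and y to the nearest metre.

x -16231684 m, y -1116539 m

Web Mercator is spherical with R = a = 6378137 m.
x = R·λ = 6378137 × -2.544894253 = -16231684.196 m.
y = R·ln tan(π/4 + φ/2) = 6378137 × -0.175057213 = -1116538.885 m.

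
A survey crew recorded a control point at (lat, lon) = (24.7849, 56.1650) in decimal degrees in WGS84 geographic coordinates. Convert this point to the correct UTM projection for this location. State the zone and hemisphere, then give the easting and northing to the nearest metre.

Zone 40N: E 415592 m, N 2741388 m

Longitude 56.1650° lies in the 6° band [54°, 60°), giving zone 40; latitude is north of the equator, so 40N.
Zone 40 central meridian λ₀ = 6×40 − 183 = 57°; Δλ = -0.8350°.
Transverse Mercator on WGS84 with k₀ = 0.9996 gives E = 415592.340 m, N = 2741388.226 m.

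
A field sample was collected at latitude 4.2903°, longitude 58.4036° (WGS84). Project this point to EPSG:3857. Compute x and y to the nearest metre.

x 6501459 m, y 478041 m

Web Mercator is spherical with R = a = 6378137 m.
x = R·λ = 6378137 × 1.019335115 = 6501459.012 m.
y = R·ln tan(π/4 + φ/2) = 6378137 × 0.074949934 = 478040.949 m.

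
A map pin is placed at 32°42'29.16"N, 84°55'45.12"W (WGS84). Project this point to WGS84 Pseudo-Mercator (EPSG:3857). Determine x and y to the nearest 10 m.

x -9454280 m, y 3856620 m

Web Mercator is spherical with R = a = 6378137 m.
x = R·λ = 6378137 × -1.482294171 = -9454275.297 m.
y = R·ln tan(π/4 + φ/2) = 6378137 × 0.604662914 = 3856622.906 m.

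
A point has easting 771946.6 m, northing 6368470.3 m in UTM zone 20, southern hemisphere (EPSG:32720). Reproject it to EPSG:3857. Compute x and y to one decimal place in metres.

Unproject from UTM 20S (λ₀ = -63°) → φ = -32.78809956°, λ = -60.09629999°.
Web Mercator (R = 6378137 m): x = -6689889.513 m, y = -3867211.382 m.

x -6689889.5 m, y -3867211.4 m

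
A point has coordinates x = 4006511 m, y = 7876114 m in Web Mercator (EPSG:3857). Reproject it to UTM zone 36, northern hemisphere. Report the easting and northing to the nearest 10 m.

Web Mercator inverse (R = 6378137 m) → φ = 57.56320075°, λ = 35.99110067°.
UTM 36N forward: E = 678914.827 m, N = 6384024.519 m.

E 678910 m, N 6384020 m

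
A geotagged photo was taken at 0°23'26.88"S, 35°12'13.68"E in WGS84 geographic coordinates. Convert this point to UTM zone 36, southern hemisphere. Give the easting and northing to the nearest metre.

E 745283 m, N 9956773 m

Zone 36 central meridian λ₀ = 6×36 − 183 = 33°; Δλ = +2.2038°.
Transverse Mercator on WGS84 with k₀ = 0.9996 gives E = 745282.987 m, N = 9956772.664 m.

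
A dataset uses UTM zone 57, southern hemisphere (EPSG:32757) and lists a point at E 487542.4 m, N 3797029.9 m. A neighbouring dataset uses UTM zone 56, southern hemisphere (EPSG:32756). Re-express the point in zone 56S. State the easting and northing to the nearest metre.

E 861789 m, N 3781850 m

UTM 57S → geographic: φ = -55.97189978°, λ = 158.80040060°.
UTM 56S (λ₀ = 153°) forward: E = 861789.142 m, N = 3781849.528 m.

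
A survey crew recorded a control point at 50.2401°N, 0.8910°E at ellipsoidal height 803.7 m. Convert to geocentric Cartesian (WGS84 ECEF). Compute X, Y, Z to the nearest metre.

X 4087389 m, Y 63568 m, Z 4880531 m

WGS84: a = 6378137 m, e² = 0.006694380; N(φ) = a/√(1−e²sin²φ) = 6390790.605 m.
X = (N+h)·cosφ·cosλ = 4087389.446 m; Y = (N+h)·cosφ·sinλ = 63567.642 m; Z = (N(1−e²)+h)·sinφ = 4880530.657 m.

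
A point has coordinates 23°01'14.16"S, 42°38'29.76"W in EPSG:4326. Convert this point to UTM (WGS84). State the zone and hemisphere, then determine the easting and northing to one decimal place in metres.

Zone 23S: E 741703.4 m, N 7452253.7 m

Longitude -42.6416° lies in the 6° band [-48°, -42°), giving zone 23; latitude is south of the equator, so 23S.
Zone 23 central meridian λ₀ = 6×23 − 183 = -45°; Δλ = +2.3584°.
Transverse Mercator on WGS84 with k₀ = 0.9996 gives E = 741703.446 m, N = 7452253.739 m.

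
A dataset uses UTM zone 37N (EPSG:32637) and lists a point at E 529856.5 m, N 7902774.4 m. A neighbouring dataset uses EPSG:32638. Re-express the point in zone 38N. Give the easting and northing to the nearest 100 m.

UTM 37N → geographic: φ = 71.22570007°, λ = 39.83119911°.
UTM 38N (λ₀ = 45°) forward: E = 314532.309 m, N = 7910496.494 m.

E 314500 m, N 7910500 m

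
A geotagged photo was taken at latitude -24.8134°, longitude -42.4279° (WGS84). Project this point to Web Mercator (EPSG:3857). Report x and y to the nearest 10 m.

Web Mercator is spherical with R = a = 6378137 m.
x = R·λ = 6378137 × -0.740506550 = -4723052.223 m.
y = R·ln tan(π/4 + φ/2) = 6378137 × -0.447284586 = -2852842.364 m.

x -4723050 m, y -2852840 m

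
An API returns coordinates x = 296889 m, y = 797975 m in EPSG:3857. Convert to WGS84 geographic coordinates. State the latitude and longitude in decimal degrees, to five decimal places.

lat 7.14970°, lon 2.66700°

R = 6378137 m. λ = x/R = 2.66699926°.
φ = 2·arctan(exp(y/R)) − 90° = 2·arctan(1.13327) − 90° = 7.14970354°.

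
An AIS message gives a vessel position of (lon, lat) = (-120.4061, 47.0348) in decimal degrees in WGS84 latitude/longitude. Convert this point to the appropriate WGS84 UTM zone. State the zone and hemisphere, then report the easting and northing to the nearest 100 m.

Longitude -120.4061° lies in the 6° band [-126°, -120°), giving zone 10; latitude is north of the equator, so 10N.
Zone 10 central meridian λ₀ = 6×10 − 183 = -123°; Δλ = +2.5939°.
Transverse Mercator on WGS84 with k₀ = 0.9996 gives E = 697069.961 m, N = 5212296.733 m.

Zone 10N: E 697100 m, N 5212300 m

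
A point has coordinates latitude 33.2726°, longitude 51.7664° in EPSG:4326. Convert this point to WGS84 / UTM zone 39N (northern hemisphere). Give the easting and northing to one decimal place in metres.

Zone 39 central meridian λ₀ = 6×39 − 183 = 51°; Δλ = +0.7664°.
Transverse Mercator on WGS84 with k₀ = 0.9996 gives E = 571373.776 m, N = 3681769.965 m.

E 571373.8 m, N 3681770.0 m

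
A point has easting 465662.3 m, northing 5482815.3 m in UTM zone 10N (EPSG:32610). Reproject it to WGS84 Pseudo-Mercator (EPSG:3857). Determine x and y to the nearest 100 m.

Unproject from UTM 10N (λ₀ = -123°) → φ = 49.49699956°, λ = -123.47419981°.
Web Mercator (R = 6378137 m): x = -13745085.049 m, y = 6359616.462 m.

x -13745100 m, y 6359600 m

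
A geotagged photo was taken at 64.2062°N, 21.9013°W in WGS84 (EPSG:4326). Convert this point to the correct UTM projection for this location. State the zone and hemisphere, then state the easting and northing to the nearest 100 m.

Zone 27N: E 456200 m, N 7120300 m

Longitude -21.9013° lies in the 6° band [-24°, -18°), giving zone 27; latitude is north of the equator, so 27N.
Zone 27 central meridian λ₀ = 6×27 − 183 = -21°; Δλ = -0.9013°.
Transverse Mercator on WGS84 with k₀ = 0.9996 gives E = 456241.741 m, N = 7120301.815 m.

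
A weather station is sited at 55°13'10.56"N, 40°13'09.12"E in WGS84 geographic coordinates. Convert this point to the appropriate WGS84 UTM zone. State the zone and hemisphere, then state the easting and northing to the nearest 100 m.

Zone 37N: E 577600 m, N 6119900 m

Longitude 40.2192° lies in the 6° band [36°, 42°), giving zone 37; latitude is north of the equator, so 37N.
Zone 37 central meridian λ₀ = 6×37 − 183 = 39°; Δλ = +1.2192°.
Transverse Mercator on WGS84 with k₀ = 0.9996 gives E = 577561.861 m, N = 6119906.566 m.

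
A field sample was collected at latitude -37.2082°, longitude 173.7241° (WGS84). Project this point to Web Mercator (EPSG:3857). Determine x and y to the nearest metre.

x 19338878 m, y -4468167 m

Web Mercator is spherical with R = a = 6378137 m.
x = R·λ = 6378137 × 3.032057535 = 19338878.351 m.
y = R·ln tan(π/4 + φ/2) = 6378137 × -0.700544227 = -4468167.052 m.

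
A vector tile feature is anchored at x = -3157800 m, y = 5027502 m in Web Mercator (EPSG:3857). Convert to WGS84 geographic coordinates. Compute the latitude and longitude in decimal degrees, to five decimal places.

R = 6378137 m. λ = x/R = -28.36700004°.
φ = 2·arctan(exp(y/R)) − 90° = 2·arctan(2.19952) − 90° = 41.10270195°.

lat 41.10270°, lon -28.36700°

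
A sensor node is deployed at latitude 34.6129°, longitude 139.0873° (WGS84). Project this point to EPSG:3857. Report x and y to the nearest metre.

Web Mercator is spherical with R = a = 6378137 m.
x = R·λ = 6378137 × 2.427531333 = 15483127.412 m.
y = R·ln tan(π/4 + φ/2) = 6378137 × 0.644608205 = 4111399.442 m.

x 15483127 m, y 4111399 m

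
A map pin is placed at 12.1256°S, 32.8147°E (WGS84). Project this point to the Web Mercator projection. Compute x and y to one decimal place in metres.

Web Mercator is spherical with R = a = 6378137 m.
x = R·λ = 6378137 × 0.572724558 = 3652915.695 m.
y = R·ln tan(π/4 + φ/2) = 6378137 × -0.213229324 = -1360005.839 m.

x 3652915.7 m, y -1360005.8 m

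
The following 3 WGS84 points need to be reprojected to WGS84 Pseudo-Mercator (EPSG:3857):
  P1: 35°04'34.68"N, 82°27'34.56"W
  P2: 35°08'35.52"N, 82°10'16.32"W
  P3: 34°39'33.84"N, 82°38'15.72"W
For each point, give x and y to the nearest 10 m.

Web Mercator: x = R·λ, y = R·ln tan(π/4+φ/2), R = 6378137 m.
P1 (35.0763°, -82.4596°) → (-9179360.683, 4174254.850) m.
P2 (35.1432°, -82.1712°) → (-9147256.142, 4183358.520) m.
P3 (34.6594°, -82.6377°) → (-9199186.684, 4117690.759) m.

P1: x -9179360 m, y 4174250 m; P2: x -9147260 m, y 4183360 m; P3: x -9199190 m, y 4117690 m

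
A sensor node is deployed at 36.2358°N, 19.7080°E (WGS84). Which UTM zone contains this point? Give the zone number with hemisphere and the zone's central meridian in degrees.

Zone 34N, central meridian 21°

UTM zone = ⌊(λ + 180)/6⌋ + 1; 19.7080° ∈ [18°, 24°) → zone 34.
Hemisphere: N (φ ≥ 0).
Central meridian λ₀ = 6×34 − 183 = 21°.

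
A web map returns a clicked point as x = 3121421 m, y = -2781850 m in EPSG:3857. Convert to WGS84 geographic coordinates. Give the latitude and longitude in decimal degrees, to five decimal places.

R = 6378137 m. λ = x/R = 28.04020192°.
φ = 2·arctan(exp(y/R)) − 90° = 2·arctan(0.64652) − 90° = -24.23319671°.

lat -24.23320°, lon 28.04020°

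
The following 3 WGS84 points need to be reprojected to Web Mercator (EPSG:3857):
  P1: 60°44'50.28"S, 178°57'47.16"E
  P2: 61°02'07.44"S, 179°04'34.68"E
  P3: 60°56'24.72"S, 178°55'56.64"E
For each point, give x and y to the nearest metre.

P1: x 19922081 m, y -8568029 m; P2: x 19934683 m, y -8633956 m; P3: x 19918664 m, y -8612105 m

Web Mercator: x = R·λ, y = R·ln tan(π/4+φ/2), R = 6378137 m.
P1 (-60.7473°, 178.9631°) → (19922081.163, -8568028.960) m.
P2 (-61.0354°, 179.0763°) → (19934682.529, -8633956.100) m.
P3 (-60.9402°, 178.9324°) → (19918663.654, -8612105.140) m.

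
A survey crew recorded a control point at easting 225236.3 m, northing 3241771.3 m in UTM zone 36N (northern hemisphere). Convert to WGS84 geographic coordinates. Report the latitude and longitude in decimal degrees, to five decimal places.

lat 29.27500°, lon 30.17210°

Zone 36N: λ₀ = 33°, k₀ = 0.9996, false easting 500000 m.
Meridian distance M = (N − FN)/k₀ = 3243068.5 m.
Inverse transverse Mercator on WGS84 gives φ = 29.27499957°, λ = 30.17209984°.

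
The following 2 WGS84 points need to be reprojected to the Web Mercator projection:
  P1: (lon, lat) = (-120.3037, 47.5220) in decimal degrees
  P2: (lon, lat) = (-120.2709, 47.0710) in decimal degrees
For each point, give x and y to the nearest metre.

P1: x -13392147 m, y 6027698 m; P2: x -13388495 m, y 5953671 m

Web Mercator: x = R·λ, y = R·ln tan(π/4+φ/2), R = 6378137 m.
P1 (47.5220°, -120.3037°) → (-13392146.625, 6027697.900) m.
P2 (47.0710°, -120.2709°) → (-13388495.345, 5953670.789) m.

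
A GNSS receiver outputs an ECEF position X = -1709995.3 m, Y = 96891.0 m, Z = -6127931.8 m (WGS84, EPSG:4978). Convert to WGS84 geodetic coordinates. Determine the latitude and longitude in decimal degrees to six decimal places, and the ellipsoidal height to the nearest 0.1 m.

lat -74.483900°, lon 176.756999°, h 4489.4 m

λ = atan2(Y, X) = 176.75699941°; p = √(X²+Y²) = 1712738.1 m.
Bowring's method on WGS84 (a = 6378137 m, b = 6356752.314 m) gives φ = -74.48389990°, h = 4489.383 m.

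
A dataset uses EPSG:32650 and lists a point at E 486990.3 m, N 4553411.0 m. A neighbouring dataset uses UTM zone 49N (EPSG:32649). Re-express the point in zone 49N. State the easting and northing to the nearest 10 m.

E 990710 m, N 4569890 m

UTM 50N → geographic: φ = 41.13190039°, λ = 116.84500021°.
UTM 49N (λ₀ = 111°) forward: E = 990707.402 m, N = 4569894.542 m.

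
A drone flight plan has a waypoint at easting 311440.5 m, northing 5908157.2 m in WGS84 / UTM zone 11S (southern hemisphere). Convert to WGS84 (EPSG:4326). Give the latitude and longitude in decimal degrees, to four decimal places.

lat -36.9538°, lon -119.1178°

Zone 11S: λ₀ = -117°, k₀ = 0.9996, false easting 500000 m, false northing 10000000 m.
Meridian distance M = (N − FN)/k₀ = -4093480.2 m.
Inverse transverse Mercator on WGS84 gives φ = -36.95380003°, λ = -119.11780031°.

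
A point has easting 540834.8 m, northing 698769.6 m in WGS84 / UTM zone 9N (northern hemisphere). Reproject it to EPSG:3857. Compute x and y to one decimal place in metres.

Unproject from UTM 9N (λ₀ = -129°) → φ = 6.32159974°, λ = -128.63080044°.
Web Mercator (R = 6378137 m): x = -14319115.205 m, y = 705149.386 m.

x -14319115.2 m, y 705149.4 m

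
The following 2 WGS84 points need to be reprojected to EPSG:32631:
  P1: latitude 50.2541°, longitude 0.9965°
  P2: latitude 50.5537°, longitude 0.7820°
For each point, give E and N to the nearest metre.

P1: E 357178 m, N 5568804 m; P2: E 342883 m, N 5602545 m

UTM zone 31N: λ₀ = 3°, k₀ = 0.9996.
P1 (50.2541°, 0.9965°) → (357178.499, 5568803.646) m.
P2 (50.5537°, 0.7820°) → (342883.041, 5602545.489) m.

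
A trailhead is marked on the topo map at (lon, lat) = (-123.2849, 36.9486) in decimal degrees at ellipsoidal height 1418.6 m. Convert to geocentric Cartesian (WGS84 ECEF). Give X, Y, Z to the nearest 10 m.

WGS84: a = 6378137 m, e² = 0.006694380; N(φ) = a/√(1−e²sin²φ) = 6385864.766 m.
X = (N+h)·cosφ·cosλ = -2801394.146 m; Y = (N+h)·cosφ·sinλ = -4267165.320 m; Z = (N(1−e²)+h)·sinφ = 3813688.742 m.

X -2801390 m, Y -4267170 m, Z 3813690 m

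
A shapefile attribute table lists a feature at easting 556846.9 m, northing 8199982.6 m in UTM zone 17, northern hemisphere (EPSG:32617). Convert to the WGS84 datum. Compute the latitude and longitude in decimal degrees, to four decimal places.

Zone 17N: λ₀ = -81°, k₀ = 0.9996, false easting 500000 m.
Meridian distance M = (N − FN)/k₀ = 8203263.9 m.
Inverse transverse Mercator on WGS84 gives φ = 73.88410030°, λ = -79.16499958°.

lat 73.8841°, lon -79.1650°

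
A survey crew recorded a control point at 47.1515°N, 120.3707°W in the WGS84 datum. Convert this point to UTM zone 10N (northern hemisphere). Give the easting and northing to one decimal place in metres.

E 699323.1 m, N 5225354.2 m

Zone 10 central meridian λ₀ = 6×10 − 183 = -123°; Δλ = +2.6293°.
Transverse Mercator on WGS84 with k₀ = 0.9996 gives E = 699323.137 m, N = 5225354.174 m.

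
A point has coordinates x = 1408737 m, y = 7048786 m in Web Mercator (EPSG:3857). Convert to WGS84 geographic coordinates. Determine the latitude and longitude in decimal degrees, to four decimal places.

lat 53.3542°, lon 12.6549°

R = 6378137 m. λ = x/R = 12.65489978°.
φ = 2·arctan(exp(y/R)) − 90° = 2·arctan(3.01967) − 90° = 53.35420012°.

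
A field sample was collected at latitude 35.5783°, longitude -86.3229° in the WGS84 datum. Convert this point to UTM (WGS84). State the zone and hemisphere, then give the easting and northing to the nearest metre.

Zone 16N: E 561349 m, N 3937388 m

Longitude -86.3229° lies in the 6° band [-90°, -84°), giving zone 16; latitude is north of the equator, so 16N.
Zone 16 central meridian λ₀ = 6×16 − 183 = -87°; Δλ = +0.6771°.
Transverse Mercator on WGS84 with k₀ = 0.9996 gives E = 561349.112 m, N = 3937388.318 m.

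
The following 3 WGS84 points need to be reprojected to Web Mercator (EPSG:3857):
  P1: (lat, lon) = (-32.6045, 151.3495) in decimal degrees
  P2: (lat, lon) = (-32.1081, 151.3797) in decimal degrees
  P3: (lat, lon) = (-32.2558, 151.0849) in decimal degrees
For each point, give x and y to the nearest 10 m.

Web Mercator: x = R·λ, y = R·ln tan(π/4+φ/2), R = 6378137 m.
P1 (-32.6045°, 151.3495°) → (16848149.272, -3842924.851) m.
P2 (-32.1081°, 151.3797°) → (16851511.120, -3777508.811) m.
P3 (-32.2558°, 151.0849°) → (16818694.135, -3796935.388) m.

P1: x 16848150 m, y -3842920 m; P2: x 16851510 m, y -3777510 m; P3: x 16818690 m, y -3796940 m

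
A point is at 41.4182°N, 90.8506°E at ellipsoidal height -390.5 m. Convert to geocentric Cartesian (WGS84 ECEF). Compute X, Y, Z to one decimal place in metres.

X -71104.2 m, Y 4789172.4 m, Z 4197105.4 m

WGS84: a = 6378137 m, e² = 0.006694380; N(φ) = a/√(1−e²sin²φ) = 6387500.868 m.
X = (N+h)·cosφ·cosλ = -71104.179 m; Y = (N+h)·cosφ·sinλ = 4789172.428 m; Z = (N(1−e²)+h)·sinφ = 4197105.413 m.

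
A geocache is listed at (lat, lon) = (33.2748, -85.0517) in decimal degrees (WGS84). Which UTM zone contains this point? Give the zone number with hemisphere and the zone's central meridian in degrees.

Zone 16N, central meridian -87°

UTM zone = ⌊(λ + 180)/6⌋ + 1; -85.0517° ∈ [-90°, -84°) → zone 16.
Hemisphere: N (φ ≥ 0).
Central meridian λ₀ = 6×16 − 183 = -87°.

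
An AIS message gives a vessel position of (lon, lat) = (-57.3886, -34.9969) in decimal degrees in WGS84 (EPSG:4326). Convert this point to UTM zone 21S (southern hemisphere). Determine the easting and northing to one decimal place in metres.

E 464538.2 m, N 6127231.7 m

Zone 21 central meridian λ₀ = 6×21 − 183 = -57°; Δλ = -0.3886°.
Transverse Mercator on WGS84 with k₀ = 0.9996 gives E = 464538.176 m, N = 6127231.742 m.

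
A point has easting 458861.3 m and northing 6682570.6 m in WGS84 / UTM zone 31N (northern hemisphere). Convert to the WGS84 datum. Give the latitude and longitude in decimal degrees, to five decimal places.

Zone 31N: λ₀ = 3°, k₀ = 0.9996, false easting 500000 m.
Meridian distance M = (N − FN)/k₀ = 6685244.7 m.
Inverse transverse Mercator on WGS84 gives φ = 60.27770034°, λ = 2.25619935°.

lat 60.27770°, lon 2.25620°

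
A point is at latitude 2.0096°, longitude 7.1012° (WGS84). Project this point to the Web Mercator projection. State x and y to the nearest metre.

Web Mercator is spherical with R = a = 6378137 m.
x = R·λ = 6378137 × 0.123939321 = 790501.968 m.
y = R·ln tan(π/4 + φ/2) = 6378137 × 0.035081330 = 223753.530 m.

x 790502 m, y 223754 m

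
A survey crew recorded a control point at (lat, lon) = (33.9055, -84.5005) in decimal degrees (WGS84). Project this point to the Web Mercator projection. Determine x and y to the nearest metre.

Web Mercator is spherical with R = a = 6378137 m.
x = R·λ = 6378137 × -1.474811945 = -9406552.632 m.
y = R·ln tan(π/4 + φ/2) = 6378137 × 0.629669766 = 4016120.032 m.

x -9406553 m, y 4016120 m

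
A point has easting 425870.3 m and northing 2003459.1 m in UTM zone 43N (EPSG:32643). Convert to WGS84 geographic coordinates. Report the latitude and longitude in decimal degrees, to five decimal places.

Zone 43N: λ₀ = 75°, k₀ = 0.9996, false easting 500000 m.
Meridian distance M = (N − FN)/k₀ = 2004260.8 m.
Inverse transverse Mercator on WGS84 gives φ = 18.11870000°, λ = 74.29929954°.

lat 18.11870°, lon 74.29930°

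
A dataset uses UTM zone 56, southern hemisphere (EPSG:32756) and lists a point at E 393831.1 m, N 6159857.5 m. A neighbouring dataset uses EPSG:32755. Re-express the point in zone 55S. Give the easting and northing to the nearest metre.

E 943536 m, N 6149788 m

UTM 56S → geographic: φ = -34.69780011°, λ = 151.84080014°.
UTM 55S (λ₀ = 147°) forward: E = 943535.840 m, N = 6149788.005 m.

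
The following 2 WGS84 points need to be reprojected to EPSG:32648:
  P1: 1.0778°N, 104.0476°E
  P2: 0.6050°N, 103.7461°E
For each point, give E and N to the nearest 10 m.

UTM zone 48N: λ₀ = 105°, k₀ = 0.9996.
P1 (1.0778°, 104.0476°) → (394035.441, 119145.992) m.
P2 (0.6050°, 103.7461°) → (360468.839, 66886.826) m.

P1: E 394040 m, N 119150 m; P2: E 360470 m, N 66890 m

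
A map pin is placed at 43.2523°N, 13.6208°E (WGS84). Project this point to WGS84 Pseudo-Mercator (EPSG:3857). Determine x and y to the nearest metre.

x 1516261 m, y 5350454 m

Web Mercator is spherical with R = a = 6378137 m.
x = R·λ = 6378137 × 0.237727807 = 1516260.520 m.
y = R·ln tan(π/4 + φ/2) = 6378137 × 0.838874058 = 5350453.667 m.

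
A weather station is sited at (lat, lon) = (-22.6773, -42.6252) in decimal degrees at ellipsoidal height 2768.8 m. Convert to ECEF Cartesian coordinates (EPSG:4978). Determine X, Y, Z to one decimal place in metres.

X 4334250.8 m, Y -3989067.6 m, Z -2444852.2 m

WGS84: a = 6378137 m, e² = 0.006694380; N(φ) = a/√(1−e²sin²φ) = 6381312.693 m.
X = (N+h)·cosφ·cosλ = 4334250.823 m; Y = (N+h)·cosφ·sinλ = -3989067.572 m; Z = (N(1−e²)+h)·sinφ = -2444852.168 m.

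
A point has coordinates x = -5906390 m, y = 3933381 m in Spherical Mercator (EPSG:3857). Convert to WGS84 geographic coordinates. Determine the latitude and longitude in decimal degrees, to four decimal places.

lat 33.2864°, lon -53.0580°

R = 6378137 m. λ = x/R = -53.05800411°.
φ = 2·arctan(exp(y/R)) − 90° = 2·arctan(1.85280) − 90° = 33.28640175°.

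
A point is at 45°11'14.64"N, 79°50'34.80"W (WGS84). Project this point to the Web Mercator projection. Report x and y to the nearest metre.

Web Mercator is spherical with R = a = 6378137 m.
x = R·λ = 6378137 × -1.393523235 = -8888082.103 m.
y = R·ln tan(π/4 + φ/2) = 6378137 × 0.886006711 = 5651072.186 m.

x -8888082 m, y 5651072 m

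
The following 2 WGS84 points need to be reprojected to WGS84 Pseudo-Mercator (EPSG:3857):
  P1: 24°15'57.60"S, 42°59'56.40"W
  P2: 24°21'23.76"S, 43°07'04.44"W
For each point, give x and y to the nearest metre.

Web Mercator: x = R·λ, y = R·ln tan(π/4+φ/2), R = 6378137 m.
P1 (-24.2660°, -42.9990°) → (-4786626.785, -2785855.029) m.
P2 (-24.3566°, -43.1179°) → (-4799862.672, -2796921.970) m.

P1: x -4786627 m, y -2785855 m; P2: x -4799863 m, y -2796922 m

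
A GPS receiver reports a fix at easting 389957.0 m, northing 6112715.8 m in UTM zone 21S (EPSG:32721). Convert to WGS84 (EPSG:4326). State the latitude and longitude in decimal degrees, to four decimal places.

lat -35.1224°, lon -58.2077°

Zone 21S: λ₀ = -57°, k₀ = 0.9996, false easting 500000 m, false northing 10000000 m.
Meridian distance M = (N − FN)/k₀ = -3888839.7 m.
Inverse transverse Mercator on WGS84 gives φ = -35.12240005°, λ = -58.20769953°.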